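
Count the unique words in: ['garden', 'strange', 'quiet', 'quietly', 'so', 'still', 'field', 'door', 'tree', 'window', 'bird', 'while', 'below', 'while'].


Listing all tokens and tracking unique types:
  Token 1: 'garden' -> NEW (unique so far: 1)
  Token 2: 'strange' -> NEW (unique so far: 2)
  Token 3: 'quiet' -> NEW (unique so far: 3)
  Token 4: 'quietly' -> NEW (unique so far: 4)
  Token 5: 'so' -> NEW (unique so far: 5)
  Token 6: 'still' -> NEW (unique so far: 6)
  Token 7: 'field' -> NEW (unique so far: 7)
  Token 8: 'door' -> NEW (unique so far: 8)
  Token 9: 'tree' -> NEW (unique so far: 9)
  Token 10: 'window' -> NEW (unique so far: 10)
  Token 11: 'bird' -> NEW (unique so far: 11)
  Token 12: 'while' -> NEW (unique so far: 12)
  Token 13: 'below' -> NEW (unique so far: 13)
  Token 14: 'while' -> duplicate (unique so far: 13)
Unique types: ('below', 'bird', 'door', 'field', 'garden', 'quiet', 'quietly', 'so', 'still', 'strange', 'tree', 'while', 'window')
Vocabulary size: 13

13


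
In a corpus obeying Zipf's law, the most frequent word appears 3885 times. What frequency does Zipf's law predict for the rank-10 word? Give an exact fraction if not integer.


Zipf's law: freq(rank) = f1 / rank
f1 = 3885, rank = 10
freq = 3885 / 10
GCD(3885, 10) = 5
Simplified: 777/2

777/2


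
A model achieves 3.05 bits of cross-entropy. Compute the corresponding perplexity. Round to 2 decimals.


Perplexity formula: PP = 2^H
H = 3.05
PP = 2^3.05
Decompose: 2^3.05 = 2^3 * 2^0.05
2^3 = 8, 2^0.05 ~ 1.0352649
PP ~ 8 * 1.0352649 = 8.2821192
Rounded to 2 decimals: 8.28

8.28


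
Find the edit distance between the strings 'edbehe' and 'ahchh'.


Building DP table for s1='edbehe' (len 6) and s2='ahchh' (len 5):
       a  h  c  h  h
    0  1  2  3  4  5
  e 1  1  2  3  4  5
  d 2  2  2  3  4  5
  b 3  3  3  3  4  5
  e 4  4  4  4  4  5
  h 5  5  4  5  4  4
  e 6  6  5  5  5  5
Edit distance = dp[6][5] = 5

5


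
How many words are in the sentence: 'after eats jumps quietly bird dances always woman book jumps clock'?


Counting words by splitting on spaces:
  Word 1: 'after'
  Word 2: 'eats'
  Word 3: 'jumps'
  Word 4: 'quietly'
  Word 5: 'bird'
  Word 6: 'dances'
  Word 7: 'always'
  Word 8: 'woman'
  Word 9: 'book'
  Word 10: 'jumps'
  Word 11: 'clock'
Total words: 11

11


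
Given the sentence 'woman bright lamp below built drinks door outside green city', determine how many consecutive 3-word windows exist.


Word trigrams from [10] words:
  Trigram 1: (woman bright lamp)
  Trigram 2: (bright lamp below)
  Trigram 3: (lamp below built)
  Trigram 4: (below built drinks)
  Trigram 5: (built drinks door)
  Trigram 6: (drinks door outside)
  Trigram 7: (door outside green)
  Trigram 8: (outside green city)
Total word trigrams: 10 - 2 = 8

8


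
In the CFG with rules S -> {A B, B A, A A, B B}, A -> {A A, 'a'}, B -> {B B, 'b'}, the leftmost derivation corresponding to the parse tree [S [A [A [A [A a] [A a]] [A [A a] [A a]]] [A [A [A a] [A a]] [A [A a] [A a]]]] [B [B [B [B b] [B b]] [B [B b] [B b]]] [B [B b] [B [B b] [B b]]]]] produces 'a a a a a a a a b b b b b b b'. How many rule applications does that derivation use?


Every bracketed nonterminal node [X ...] in the tree is produced by exactly one rule application.
Reading the tree off as a leftmost derivation:
  Step 1: S  =>  A B   (applied S -> A B)
  Step 2: A B  =>  A A B   (applied A -> A A)
  Step 3: A A B  =>  A A A B   (applied A -> A A)
  Step 4: A A A B  =>  A A A A B   (applied A -> A A)
  Step 5: A A A A B  =>  a A A A B   (applied A -> a)
  Step 6: a A A A B  =>  a a A A B   (applied A -> a)
  Step 7: a a A A B  =>  a a A A A B   (applied A -> A A)
  Step 8: a a A A A B  =>  a a a A A B   (applied A -> a)
  Step 9: a a a A A B  =>  a a a a A B   (applied A -> a)
  Step 10: a a a a A B  =>  a a a a A A B   (applied A -> A A)
  Step 11: a a a a A A B  =>  a a a a A A A B   (applied A -> A A)
  Step 12: a a a a A A A B  =>  a a a a a A A B   (applied A -> a)
  Step 13: a a a a a A A B  =>  a a a a a a A B   (applied A -> a)
  Step 14: a a a a a a A B  =>  a a a a a a A A B   (applied A -> A A)
  Step 15: a a a a a a A A B  =>  a a a a a a a A B   (applied A -> a)
  Step 16: a a a a a a a A B  =>  a a a a a a a a B   (applied A -> a)
  Step 17: a a a a a a a a B  =>  a a a a a a a a B B   (applied B -> B B)
  Step 18: a a a a a a a a B B  =>  a a a a a a a a B B B   (applied B -> B B)
  Step 19: a a a a a a a a B B B  =>  a a a a a a a a B B B B   (applied B -> B B)
  Step 20: a a a a a a a a B B B B  =>  a a a a a a a a b B B B   (applied B -> b)
  Step 21: a a a a a a a a b B B B  =>  a a a a a a a a b b B B   (applied B -> b)
  Step 22: a a a a a a a a b b B B  =>  a a a a a a a a b b B B B   (applied B -> B B)
  Step 23: a a a a a a a a b b B B B  =>  a a a a a a a a b b b B B   (applied B -> b)
  Step 24: a a a a a a a a b b b B B  =>  a a a a a a a a b b b b B   (applied B -> b)
  Step 25: a a a a a a a a b b b b B  =>  a a a a a a a a b b b b B B   (applied B -> B B)
  Step 26: a a a a a a a a b b b b B B  =>  a a a a a a a a b b b b b B   (applied B -> b)
  Step 27: a a a a a a a a b b b b b B  =>  a a a a a a a a b b b b b B B   (applied B -> B B)
  Step 28: a a a a a a a a b b b b b B B  =>  a a a a a a a a b b b b b b B   (applied B -> b)
  Step 29: a a a a a a a a b b b b b b B  =>  a a a a a a a a b b b b b b b   (applied B -> b)
Final yield: a a a a a a a a b b b b b b b
Total rewrite steps: 29

29


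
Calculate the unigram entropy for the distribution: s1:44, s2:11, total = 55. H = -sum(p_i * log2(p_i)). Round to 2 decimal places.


Computing entropy H = -sum(p_i * log2(p_i)):
  s1: p = 44/55 = 0.8000, -p*log2(p) = 0.2575
  s2: p = 11/55 = 0.2000, -p*log2(p) = 0.4644
H = sum of terms = 0.7219
Rounded to 2 decimals: 0.72

0.72


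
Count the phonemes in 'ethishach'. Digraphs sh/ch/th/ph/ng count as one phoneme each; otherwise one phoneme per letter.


Parsing 'ethishach' greedily, digraphs first:
  'e' -> vowel phoneme (phonemes so far: 1)
  'th' -> digraph (1 consonant phoneme) (phonemes so far: 2)
  'i' -> vowel phoneme (phonemes so far: 3)
  'sh' -> digraph (1 consonant phoneme) (phonemes so far: 4)
  'a' -> vowel phoneme (phonemes so far: 5)
  'ch' -> digraph (1 consonant phoneme) (phonemes so far: 6)
Total phonemes: 6

6


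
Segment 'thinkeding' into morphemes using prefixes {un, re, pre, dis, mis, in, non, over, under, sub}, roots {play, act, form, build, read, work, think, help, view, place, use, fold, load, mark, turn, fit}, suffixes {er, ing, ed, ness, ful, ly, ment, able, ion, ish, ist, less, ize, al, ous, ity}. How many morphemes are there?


Segmenting 'thinkeding' against the inventory:
  'think' -> root (morpheme 1)
  'ed' -> suffix (morpheme 2)
  'ing' -> suffix (morpheme 3)
Total morphemes: 3

3


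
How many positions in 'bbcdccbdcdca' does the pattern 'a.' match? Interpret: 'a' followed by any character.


Pattern: a. means 'a' followed by any character.
Scanning 'bbcdccbdcdca' position-by-position:
  Pos 0: window 'bb' -> no
  Pos 1: window 'bc' -> no
  Pos 2: window 'cd' -> no
  Pos 3: window 'dc' -> no
  Pos 4: window 'cc' -> no
  Pos 5: window 'cb' -> no
  Pos 6: window 'bd' -> no
  Pos 7: window 'dc' -> no
  Pos 8: window 'cd' -> no
  Pos 9: window 'dc' -> no
  Pos 10: window 'ca' -> no
  Pos 11: window 'a' -> no
Total matches: 0

0


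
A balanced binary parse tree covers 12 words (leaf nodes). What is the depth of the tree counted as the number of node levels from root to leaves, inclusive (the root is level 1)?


In a balanced binary tree with n leaves the deepest leaf is ceil(log2(n)) edges below the root,
so counting node levels inclusive of root and leaves gives ceil(log2(n)) + 1 levels.
log2(12) = 3.5850
ceil(3.5850) = 4
levels = 4 + 1 = 5

5


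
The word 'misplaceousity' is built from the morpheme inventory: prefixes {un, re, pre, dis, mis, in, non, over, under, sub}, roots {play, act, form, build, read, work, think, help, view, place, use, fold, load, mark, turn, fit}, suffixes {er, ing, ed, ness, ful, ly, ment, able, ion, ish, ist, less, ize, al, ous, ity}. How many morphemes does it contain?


Segmenting 'misplaceousity' against the inventory:
  'mis' -> prefix (morpheme 1)
  'place' -> root (morpheme 2)
  'ous' -> suffix (morpheme 3)
  'ity' -> suffix (morpheme 4)
Total morphemes: 4

4


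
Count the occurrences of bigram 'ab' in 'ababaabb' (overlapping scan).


Scanning 'ababaabb' for bigram 'ab':
  Position 0: 'ab' -> MATCH
  Position 1: 'ba' -> no
  Position 2: 'ab' -> MATCH
  Position 3: 'ba' -> no
  Position 4: 'aa' -> no
  Position 5: 'ab' -> MATCH
  Position 6: 'bb' -> no
Total matches: 3

3


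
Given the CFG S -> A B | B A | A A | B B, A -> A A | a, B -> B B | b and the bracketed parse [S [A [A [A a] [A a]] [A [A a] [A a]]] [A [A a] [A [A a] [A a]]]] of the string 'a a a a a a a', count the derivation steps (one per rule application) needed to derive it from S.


Every bracketed nonterminal node [X ...] in the tree is produced by exactly one rule application.
Reading the tree off as a leftmost derivation:
  Step 1: S  =>  A A   (applied S -> A A)
  Step 2: A A  =>  A A A   (applied A -> A A)
  Step 3: A A A  =>  A A A A   (applied A -> A A)
  Step 4: A A A A  =>  a A A A   (applied A -> a)
  Step 5: a A A A  =>  a a A A   (applied A -> a)
  Step 6: a a A A  =>  a a A A A   (applied A -> A A)
  Step 7: a a A A A  =>  a a a A A   (applied A -> a)
  Step 8: a a a A A  =>  a a a a A   (applied A -> a)
  Step 9: a a a a A  =>  a a a a A A   (applied A -> A A)
  Step 10: a a a a A A  =>  a a a a a A   (applied A -> a)
  Step 11: a a a a a A  =>  a a a a a A A   (applied A -> A A)
  Step 12: a a a a a A A  =>  a a a a a a A   (applied A -> a)
  Step 13: a a a a a a A  =>  a a a a a a a   (applied A -> a)
Final yield: a a a a a a a
Total rewrite steps: 13

13


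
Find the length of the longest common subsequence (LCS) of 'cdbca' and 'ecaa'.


DP table for LCS of 'cdbca' and 'ecaa':
       e  c  a  a
    0  0  0  0  0
  c 0  0  1  1  1
  d 0  0  1  1  1
  b 0  0  1  1  1
  c 0  0  1  1  1
  a 0  0  1  2  2
LCS: 'ca'
LCS length = 2

2


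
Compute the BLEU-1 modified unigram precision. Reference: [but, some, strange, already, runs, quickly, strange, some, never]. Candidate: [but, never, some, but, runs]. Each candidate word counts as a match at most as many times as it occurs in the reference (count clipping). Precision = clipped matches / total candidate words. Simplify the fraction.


Reference word counts: {'already': 1, 'but': 1, 'never': 1, 'quickly': 1, 'runs': 1, 'some': 2, 'strange': 2}
Checking each candidate word (with clipping):
  'but' -> in reference (ref count 1, used 1/1) -> match (matches: 1)
  'never' -> in reference (ref count 1, used 1/1) -> match (matches: 2)
  'some' -> in reference (ref count 2, used 1/2) -> match (matches: 3)
  'but' -> ref count 1 already used up (1/1) -> clipped, no match (matches: 3)
  'runs' -> in reference (ref count 1, used 1/1) -> match (matches: 4)
Clipped matches: 4, Candidate length: 5
Precision = 4/5

4/5


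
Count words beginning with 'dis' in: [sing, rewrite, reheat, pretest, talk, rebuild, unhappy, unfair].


Checking each word for prefix 'dis':
  'sing' -> no (count: 0)
  'rewrite' -> no (count: 0)
  'reheat' -> no (count: 0)
  'pretest' -> no (count: 0)
  'talk' -> no (count: 0)
  'rebuild' -> no (count: 0)
  'unhappy' -> no (count: 0)
  'unfair' -> no (count: 0)
Total with prefix 'dis': 0

0


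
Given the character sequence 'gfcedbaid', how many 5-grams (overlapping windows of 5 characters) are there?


String 'gfcedbaid' has length L = 9.
Number of overlapping n-grams = L - n + 1
Substituting: 9 - 5 + 1 = 5

5


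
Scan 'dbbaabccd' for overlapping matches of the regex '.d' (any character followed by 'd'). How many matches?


Pattern: .d means any character followed by 'd'.
Scanning 'dbbaabccd' position-by-position:
  Pos 0: window 'db' -> no
  Pos 1: window 'bb' -> no
  Pos 2: window 'ba' -> no
  Pos 3: window 'aa' -> no
  Pos 4: window 'ab' -> no
  Pos 5: window 'bc' -> no
  Pos 6: window 'cc' -> no
  Pos 7: window 'cd' -> MATCH
  Pos 8: window 'd' -> no
Total matches: 1

1


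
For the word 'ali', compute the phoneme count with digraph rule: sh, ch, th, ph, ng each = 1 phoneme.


Parsing 'ali' greedily, digraphs first:
  'a' -> vowel phoneme (phonemes so far: 1)
  'l' -> consonant phoneme (phonemes so far: 2)
  'i' -> vowel phoneme (phonemes so far: 3)
Total phonemes: 3

3


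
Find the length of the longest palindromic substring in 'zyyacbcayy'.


Scanning 'zyyacbcayy' for palindromic substrings.
Substring at positions 1-9: 'yyacbcayy'.
Check: reverse('yyacbcayy') = 'yyacbcayy' -> palindrome confirmed.
Neighbouring characters ('z' / '-') break symmetry, so it cannot extend further.
No longer palindromic substring exists; longest length = 9

9


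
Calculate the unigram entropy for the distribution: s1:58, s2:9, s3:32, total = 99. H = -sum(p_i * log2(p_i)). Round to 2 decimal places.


Computing entropy H = -sum(p_i * log2(p_i)):
  s1: p = 58/99 = 0.5859, -p*log2(p) = 0.4519
  s2: p = 9/99 = 0.0909, -p*log2(p) = 0.3145
  s3: p = 32/99 = 0.3232, -p*log2(p) = 0.5267
H = sum of terms = 1.2931
Rounded to 2 decimals: 1.29

1.29


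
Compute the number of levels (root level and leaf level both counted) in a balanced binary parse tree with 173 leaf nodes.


In a balanced binary tree with n leaves the deepest leaf is ceil(log2(n)) edges below the root,
so counting node levels inclusive of root and leaves gives ceil(log2(n)) + 1 levels.
log2(173) = 7.4346
ceil(7.4346) = 8
levels = 8 + 1 = 9

9


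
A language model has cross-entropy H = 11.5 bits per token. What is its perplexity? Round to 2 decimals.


Perplexity formula: PP = 2^H
H = 11.5
PP = 2^11.5
Decompose: 2^11.5 = 2^11 * 2^0.5 = 2^11 * sqrt(2)
2^11 = 2048, sqrt(2) ~ 1.4142136
PP ~ 2048 * 1.4142136 = 2896.3094528
Rounded to 2 decimals: 2896.31

2896.31


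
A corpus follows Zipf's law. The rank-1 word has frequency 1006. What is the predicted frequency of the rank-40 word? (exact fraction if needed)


Zipf's law: freq(rank) = f1 / rank
f1 = 1006, rank = 40
freq = 1006 / 40
GCD(1006, 40) = 2
Simplified: 503/20

503/20


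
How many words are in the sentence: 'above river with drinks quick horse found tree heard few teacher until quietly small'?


Counting words by splitting on spaces:
  Word 1: 'above'
  Word 2: 'river'
  Word 3: 'with'
  Word 4: 'drinks'
  Word 5: 'quick'
  Word 6: 'horse'
  Word 7: 'found'
  Word 8: 'tree'
  Word 9: 'heard'
  Word 10: 'few'
  Word 11: 'teacher'
  Word 12: 'until'
  Word 13: 'quietly'
  Word 14: 'small'
Total words: 14

14


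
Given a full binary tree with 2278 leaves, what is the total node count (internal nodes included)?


Leaf nodes (terminals): 2278
Internal nodes = n - 1 = 2278 - 1 = 2277
Total = leaves + internal = 2278 + 2277 = 4555

4555


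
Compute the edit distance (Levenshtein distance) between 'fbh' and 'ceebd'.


Building DP table for s1='fbh' (len 3) and s2='ceebd' (len 5):
       c  e  e  b  d
    0  1  2  3  4  5
  f 1  1  2  3  4  5
  b 2  2  2  3  3  4
  h 3  3  3  3  4  4
Edit distance = dp[3][5] = 4

4


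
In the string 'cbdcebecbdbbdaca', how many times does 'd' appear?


Scanning 'cbdcebecbdbbdaca' for 'd':
  Position 2: 'd' -> MATCH (count: 1)
  Position 9: 'd' -> MATCH (count: 2)
  Position 12: 'd' -> MATCH (count: 3)
Total occurrences of 'd': 3

3


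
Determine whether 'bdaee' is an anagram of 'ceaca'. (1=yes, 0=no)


Sort characters of 'bdaee': 'abdee'
Sort characters of 'ceaca': 'aacce'
Sorted forms differ -> they are NOT anagrams
Result: 0

0


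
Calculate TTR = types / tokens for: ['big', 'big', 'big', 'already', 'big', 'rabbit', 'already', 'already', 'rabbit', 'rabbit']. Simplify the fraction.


Tokens: 10
Unique types: ('already', 'big', 'rabbit') = 3
TTR = 3/10
Already in lowest terms.

3/10


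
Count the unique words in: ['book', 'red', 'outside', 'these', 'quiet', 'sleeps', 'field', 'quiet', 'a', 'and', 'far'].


Listing all tokens and tracking unique types:
  Token 1: 'book' -> NEW (unique so far: 1)
  Token 2: 'red' -> NEW (unique so far: 2)
  Token 3: 'outside' -> NEW (unique so far: 3)
  Token 4: 'these' -> NEW (unique so far: 4)
  Token 5: 'quiet' -> NEW (unique so far: 5)
  Token 6: 'sleeps' -> NEW (unique so far: 6)
  Token 7: 'field' -> NEW (unique so far: 7)
  Token 8: 'quiet' -> duplicate (unique so far: 7)
  Token 9: 'a' -> NEW (unique so far: 8)
  Token 10: 'and' -> NEW (unique so far: 9)
  Token 11: 'far' -> NEW (unique so far: 10)
Unique types: ('a', 'and', 'book', 'far', 'field', 'outside', 'quiet', 'red', 'sleeps', 'these')
Vocabulary size: 10

10


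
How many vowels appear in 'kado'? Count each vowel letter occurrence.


Scanning each character of 'kado':
  Position 1: 'k' -> consonant (running count: 0)
  Position 2: 'a' -> vowel (running count: 1)
  Position 3: 'd' -> consonant (running count: 1)
  Position 4: 'o' -> vowel (running count: 2)
Total vowels: 2

2


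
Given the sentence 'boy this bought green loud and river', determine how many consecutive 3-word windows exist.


Word trigrams from [7] words:
  Trigram 1: (boy this bought)
  Trigram 2: (this bought green)
  Trigram 3: (bought green loud)
  Trigram 4: (green loud and)
  Trigram 5: (loud and river)
Total word trigrams: 7 - 2 = 5

5


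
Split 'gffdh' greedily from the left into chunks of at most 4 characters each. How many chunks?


'gffdh' has 5 characters.
Chunking with max size 4:
  Chunk 1: 'gffd' (positions 0-3)
  Chunk 2: 'h' (positions 4-4)
Total chunks: ceil(5 / 4) = 2

2


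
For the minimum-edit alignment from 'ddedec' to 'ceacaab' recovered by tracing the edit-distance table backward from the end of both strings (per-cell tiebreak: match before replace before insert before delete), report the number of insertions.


Edit distance = 7. Backtracking from cell (6, 7) with preference match > replace > insert > delete,
then listing the resulting alignment 'ddedec' -> 'ceacaab' left to right:
  Step 1: insert 'c' [insertion #1]
  Step 2: replace d->e
  Step 3: replace d->a
  Step 4: replace e->c
  Step 5: replace d->a
  Step 6: replace e->a
  Step 7: replace c->b
Total insertions: 1

1


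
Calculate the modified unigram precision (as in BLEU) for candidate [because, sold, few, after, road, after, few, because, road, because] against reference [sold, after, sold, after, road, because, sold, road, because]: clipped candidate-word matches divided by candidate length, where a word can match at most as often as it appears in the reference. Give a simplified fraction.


Reference word counts: {'after': 2, 'because': 2, 'road': 2, 'sold': 3}
Checking each candidate word (with clipping):
  'because' -> in reference (ref count 2, used 1/2) -> match (matches: 1)
  'sold' -> in reference (ref count 3, used 1/3) -> match (matches: 2)
  'few' -> not in reference -> no match (matches: 2)
  'after' -> in reference (ref count 2, used 1/2) -> match (matches: 3)
  'road' -> in reference (ref count 2, used 1/2) -> match (matches: 4)
  'after' -> in reference (ref count 2, used 2/2) -> match (matches: 5)
  'few' -> not in reference -> no match (matches: 5)
  'because' -> in reference (ref count 2, used 2/2) -> match (matches: 6)
  'road' -> in reference (ref count 2, used 2/2) -> match (matches: 7)
  'because' -> ref count 2 already used up (2/2) -> clipped, no match (matches: 7)
Clipped matches: 7, Candidate length: 10
Precision = 7/10

7/10


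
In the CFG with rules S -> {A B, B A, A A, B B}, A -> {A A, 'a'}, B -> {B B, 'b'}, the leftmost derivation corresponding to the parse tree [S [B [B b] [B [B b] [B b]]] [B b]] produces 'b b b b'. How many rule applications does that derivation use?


Every bracketed nonterminal node [X ...] in the tree is produced by exactly one rule application.
Reading the tree off as a leftmost derivation:
  Step 1: S  =>  B B   (applied S -> B B)
  Step 2: B B  =>  B B B   (applied B -> B B)
  Step 3: B B B  =>  b B B   (applied B -> b)
  Step 4: b B B  =>  b B B B   (applied B -> B B)
  Step 5: b B B B  =>  b b B B   (applied B -> b)
  Step 6: b b B B  =>  b b b B   (applied B -> b)
  Step 7: b b b B  =>  b b b b   (applied B -> b)
Final yield: b b b b
Total rewrite steps: 7

7


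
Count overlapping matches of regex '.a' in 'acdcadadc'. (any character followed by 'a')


Pattern: .a means any character followed by 'a'.
Scanning 'acdcadadc' position-by-position:
  Pos 0: window 'ac' -> no
  Pos 1: window 'cd' -> no
  Pos 2: window 'dc' -> no
  Pos 3: window 'ca' -> MATCH
  Pos 4: window 'ad' -> no
  Pos 5: window 'da' -> MATCH
  Pos 6: window 'ad' -> no
  Pos 7: window 'dc' -> no
  Pos 8: window 'c' -> no
Total matches: 2

2


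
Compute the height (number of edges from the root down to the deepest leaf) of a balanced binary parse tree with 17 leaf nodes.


In a balanced binary tree with n leaves the deepest leaf is ceil(log2(n)) edges below the root.
log2(17) = 4.0875
ceil(4.0875) = 5
height (edges) = 5

5


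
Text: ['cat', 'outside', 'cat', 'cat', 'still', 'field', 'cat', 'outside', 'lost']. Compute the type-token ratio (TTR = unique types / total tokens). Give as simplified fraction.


Tokens: 9
Unique types: ('cat', 'field', 'lost', 'outside', 'still') = 5
TTR = 5/9
Already in lowest terms.

5/9


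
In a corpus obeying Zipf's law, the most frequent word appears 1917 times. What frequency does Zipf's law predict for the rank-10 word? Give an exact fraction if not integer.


Zipf's law: freq(rank) = f1 / rank
f1 = 1917, rank = 10
freq = 1917 / 10
GCD(1917, 10) = 1
Simplified: 1917/10

1917/10


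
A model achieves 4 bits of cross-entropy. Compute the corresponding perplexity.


Perplexity formula: PP = 2^H
H = 4
PP = 2^4
Steps: 2^1 = 2, 2^2 = 4, 2^3 = 8, 2^4 = 16
PP = 16

16


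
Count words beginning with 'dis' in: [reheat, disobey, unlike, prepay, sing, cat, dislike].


Checking each word for prefix 'dis':
  'reheat' -> no (count: 0)
  'disobey' -> YES, starts with 'dis' (count: 1)
  'unlike' -> no (count: 1)
  'prepay' -> no (count: 1)
  'sing' -> no (count: 1)
  'cat' -> no (count: 1)
  'dislike' -> YES, starts with 'dis' (count: 2)
Total with prefix 'dis': 2

2


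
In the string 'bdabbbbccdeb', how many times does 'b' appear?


Scanning 'bdabbbbccdeb' for 'b':
  Position 0: 'b' -> MATCH (count: 1)
  Position 3: 'b' -> MATCH (count: 2)
  Position 4: 'b' -> MATCH (count: 3)
  Position 5: 'b' -> MATCH (count: 4)
  Position 6: 'b' -> MATCH (count: 5)
  Position 11: 'b' -> MATCH (count: 6)
Total occurrences of 'b': 6

6


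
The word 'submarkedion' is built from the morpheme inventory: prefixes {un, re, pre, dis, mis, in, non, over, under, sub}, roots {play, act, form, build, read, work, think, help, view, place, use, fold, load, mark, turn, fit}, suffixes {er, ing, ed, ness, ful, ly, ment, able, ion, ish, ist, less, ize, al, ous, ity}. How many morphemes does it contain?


Segmenting 'submarkedion' against the inventory:
  'sub' -> prefix (morpheme 1)
  'mark' -> root (morpheme 2)
  'ed' -> suffix (morpheme 3)
  'ion' -> suffix (morpheme 4)
Total morphemes: 4

4


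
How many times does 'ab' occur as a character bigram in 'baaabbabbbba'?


Scanning 'baaabbabbbba' for bigram 'ab':
  Position 0: 'ba' -> no
  Position 1: 'aa' -> no
  Position 2: 'aa' -> no
  Position 3: 'ab' -> MATCH
  Position 4: 'bb' -> no
  Position 5: 'ba' -> no
  Position 6: 'ab' -> MATCH
  Position 7: 'bb' -> no
  Position 8: 'bb' -> no
  Position 9: 'bb' -> no
  Position 10: 'ba' -> no
Total matches: 2

2


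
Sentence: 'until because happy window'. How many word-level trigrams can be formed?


Word trigrams from [4] words:
  Trigram 1: (until because happy)
  Trigram 2: (because happy window)
Total word trigrams: 4 - 2 = 2

2


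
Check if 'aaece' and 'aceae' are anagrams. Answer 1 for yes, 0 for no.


Sort characters of 'aaece': 'aacee'
Sort characters of 'aceae': 'aacee'
Sorted forms match -> they ARE anagrams
Result: 1

1


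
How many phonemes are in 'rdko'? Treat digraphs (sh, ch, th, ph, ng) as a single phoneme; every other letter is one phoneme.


Parsing 'rdko' greedily, digraphs first:
  'r' -> consonant phoneme (phonemes so far: 1)
  'd' -> consonant phoneme (phonemes so far: 2)
  'k' -> consonant phoneme (phonemes so far: 3)
  'o' -> vowel phoneme (phonemes so far: 4)
Total phonemes: 4

4


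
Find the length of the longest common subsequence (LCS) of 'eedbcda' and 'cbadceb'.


DP table for LCS of 'eedbcda' and 'cbadceb':
       c  b  a  d  c  e  b
    0  0  0  0  0  0  0  0
  e 0  0  0  0  0  0  1  1
  e 0  0  0  0  0  0  1  1
  d 0  0  0  0  1  1  1  1
  b 0  0  1  1  1  1  1  2
  c 0  1  1  1  1  2  2  2
  d 0  1  1  1  2  2  2  2
  a 0  1  1  2  2  2  2  2
LCS: 'eb'
LCS length = 2

2


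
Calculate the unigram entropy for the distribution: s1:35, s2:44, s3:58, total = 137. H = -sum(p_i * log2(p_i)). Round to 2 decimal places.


Computing entropy H = -sum(p_i * log2(p_i)):
  s1: p = 35/137 = 0.2555, -p*log2(p) = 0.5030
  s2: p = 44/137 = 0.3212, -p*log2(p) = 0.5263
  s3: p = 58/137 = 0.4234, -p*log2(p) = 0.5250
H = sum of terms = 1.5543
Rounded to 2 decimals: 1.55

1.55


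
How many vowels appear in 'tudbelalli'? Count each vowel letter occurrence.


Scanning each character of 'tudbelalli':
  Position 1: 't' -> consonant (running count: 0)
  Position 2: 'u' -> vowel (running count: 1)
  Position 3: 'd' -> consonant (running count: 1)
  Position 4: 'b' -> consonant (running count: 1)
  Position 5: 'e' -> vowel (running count: 2)
  Position 6: 'l' -> consonant (running count: 2)
  Position 7: 'a' -> vowel (running count: 3)
  Position 8: 'l' -> consonant (running count: 3)
  Position 9: 'l' -> consonant (running count: 3)
  Position 10: 'i' -> vowel (running count: 4)
Total vowels: 4

4


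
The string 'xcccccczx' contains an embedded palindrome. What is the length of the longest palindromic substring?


Scanning 'xcccccczx' for palindromic substrings.
Substring at positions 1-6: 'cccccc'.
Check: reverse('cccccc') = 'cccccc' -> palindrome confirmed.
Neighbouring characters ('x' / 'z') break symmetry, so it cannot extend further.
No longer palindromic substring exists; longest length = 6

6


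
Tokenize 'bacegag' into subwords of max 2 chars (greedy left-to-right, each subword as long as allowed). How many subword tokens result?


'bacegag' has 7 characters.
Chunking with max size 2:
  Chunk 1: 'ba' (positions 0-1)
  Chunk 2: 'ce' (positions 2-3)
  Chunk 3: 'ga' (positions 4-5)
  Chunk 4: 'g' (positions 6-6)
Total chunks: ceil(7 / 2) = 4

4


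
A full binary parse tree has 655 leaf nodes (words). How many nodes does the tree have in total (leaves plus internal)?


Leaf nodes (terminals): 655
Internal nodes = n - 1 = 655 - 1 = 654
Total = leaves + internal = 655 + 654 = 1309

1309


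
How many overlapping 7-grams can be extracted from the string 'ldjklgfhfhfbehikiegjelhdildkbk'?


String 'ldjklgfhfhfbehikiegjelhdildkbk' has length L = 30.
Number of overlapping n-grams = L - n + 1
Substituting: 30 - 7 + 1 = 24

24


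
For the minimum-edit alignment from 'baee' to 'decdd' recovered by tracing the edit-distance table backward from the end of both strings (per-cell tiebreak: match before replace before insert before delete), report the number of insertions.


Edit distance = 5. Backtracking from cell (4, 5) with preference match > replace > insert > delete,
then listing the resulting alignment 'baee' -> 'decdd' left to right:
  Step 1: insert 'd' [insertion #1]
  Step 2: replace b->e
  Step 3: replace a->c
  Step 4: replace e->d
  Step 5: replace e->d
Total insertions: 1

1


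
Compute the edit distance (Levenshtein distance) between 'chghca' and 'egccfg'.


Building DP table for s1='chghca' (len 6) and s2='egccfg' (len 6):
       e  g  c  c  f  g
    0  1  2  3  4  5  6
  c 1  1  2  2  3  4  5
  h 2  2  2  3  3  4  5
  g 3  3  2  3  4  4  4
  h 4  4  3  3  4  5  5
  c 5  5  4  3  3  4  5
  a 6  6  5  4  4  4  5
Edit distance = dp[6][6] = 5

5


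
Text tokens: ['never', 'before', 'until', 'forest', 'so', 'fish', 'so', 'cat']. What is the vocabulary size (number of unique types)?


Listing all tokens and tracking unique types:
  Token 1: 'never' -> NEW (unique so far: 1)
  Token 2: 'before' -> NEW (unique so far: 2)
  Token 3: 'until' -> NEW (unique so far: 3)
  Token 4: 'forest' -> NEW (unique so far: 4)
  Token 5: 'so' -> NEW (unique so far: 5)
  Token 6: 'fish' -> NEW (unique so far: 6)
  Token 7: 'so' -> duplicate (unique so far: 6)
  Token 8: 'cat' -> NEW (unique so far: 7)
Unique types: ('before', 'cat', 'fish', 'forest', 'never', 'so', 'until')
Vocabulary size: 7

7


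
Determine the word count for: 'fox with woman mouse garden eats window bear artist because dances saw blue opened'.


Counting words by splitting on spaces:
  Word 1: 'fox'
  Word 2: 'with'
  Word 3: 'woman'
  Word 4: 'mouse'
  Word 5: 'garden'
  Word 6: 'eats'
  Word 7: 'window'
  Word 8: 'bear'
  Word 9: 'artist'
  Word 10: 'because'
  Word 11: 'dances'
  Word 12: 'saw'
  Word 13: 'blue'
  Word 14: 'opened'
Total words: 14

14


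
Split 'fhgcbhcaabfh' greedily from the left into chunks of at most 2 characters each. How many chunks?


'fhgcbhcaabfh' has 12 characters.
Chunking with max size 2:
  Chunk 1: 'fh' (positions 0-1)
  Chunk 2: 'gc' (positions 2-3)
  Chunk 3: 'bh' (positions 4-5)
  Chunk 4: 'ca' (positions 6-7)
  Chunk 5: 'ab' (positions 8-9)
  Chunk 6: 'fh' (positions 10-11)
Total chunks: ceil(12 / 2) = 6

6


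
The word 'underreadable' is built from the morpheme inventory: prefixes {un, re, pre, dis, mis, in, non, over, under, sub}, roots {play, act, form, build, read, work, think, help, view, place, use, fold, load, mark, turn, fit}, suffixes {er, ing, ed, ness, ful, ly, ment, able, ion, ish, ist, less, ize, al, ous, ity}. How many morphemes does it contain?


Segmenting 'underreadable' against the inventory:
  'under' -> prefix (morpheme 1)
  'read' -> root (morpheme 2)
  'able' -> suffix (morpheme 3)
Total morphemes: 3

3


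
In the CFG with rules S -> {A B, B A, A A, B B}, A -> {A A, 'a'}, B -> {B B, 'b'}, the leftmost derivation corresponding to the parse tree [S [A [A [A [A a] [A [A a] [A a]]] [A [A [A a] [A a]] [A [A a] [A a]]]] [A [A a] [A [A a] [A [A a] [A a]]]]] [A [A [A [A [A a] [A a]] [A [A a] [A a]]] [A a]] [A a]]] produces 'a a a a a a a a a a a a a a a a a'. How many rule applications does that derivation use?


Every bracketed nonterminal node [X ...] in the tree is produced by exactly one rule application.
Reading the tree off as a leftmost derivation:
  Step 1: S  =>  A A   (applied S -> A A)
  Step 2: A A  =>  A A A   (applied A -> A A)
  Step 3: A A A  =>  A A A A   (applied A -> A A)
  Step 4: A A A A  =>  A A A A A   (applied A -> A A)
  Step 5: A A A A A  =>  a A A A A   (applied A -> a)
  Step 6: a A A A A  =>  a A A A A A   (applied A -> A A)
  Step 7: a A A A A A  =>  a a A A A A   (applied A -> a)
  Step 8: a a A A A A  =>  a a a A A A   (applied A -> a)
  Step 9: a a a A A A  =>  a a a A A A A   (applied A -> A A)
  Step 10: a a a A A A A  =>  a a a A A A A A   (applied A -> A A)
  Step 11: a a a A A A A A  =>  a a a a A A A A   (applied A -> a)
  Step 12: a a a a A A A A  =>  a a a a a A A A   (applied A -> a)
  Step 13: a a a a a A A A  =>  a a a a a A A A A   (applied A -> A A)
  Step 14: a a a a a A A A A  =>  a a a a a a A A A   (applied A -> a)
  Step 15: a a a a a a A A A  =>  a a a a a a a A A   (applied A -> a)
  Step 16: a a a a a a a A A  =>  a a a a a a a A A A   (applied A -> A A)
  Step 17: a a a a a a a A A A  =>  a a a a a a a a A A   (applied A -> a)
  Step 18: a a a a a a a a A A  =>  a a a a a a a a A A A   (applied A -> A A)
  Step 19: a a a a a a a a A A A  =>  a a a a a a a a a A A   (applied A -> a)
  Step 20: a a a a a a a a a A A  =>  a a a a a a a a a A A A   (applied A -> A A)
  Step 21: a a a a a a a a a A A A  =>  a a a a a a a a a a A A   (applied A -> a)
  Step 22: a a a a a a a a a a A A  =>  a a a a a a a a a a a A   (applied A -> a)
  Step 23: a a a a a a a a a a a A  =>  a a a a a a a a a a a A A   (applied A -> A A)
  Step 24: a a a a a a a a a a a A A  =>  a a a a a a a a a a a A A A   (applied A -> A A)
  Step 25: a a a a a a a a a a a A A A  =>  a a a a a a a a a a a A A A A   (applied A -> A A)
  Step 26: a a a a a a a a a a a A A A A  =>  a a a a a a a a a a a A A A A A   (applied A -> A A)
  Step 27: a a a a a a a a a a a A A A A A  =>  a a a a a a a a a a a a A A A A   (applied A -> a)
  Step 28: a a a a a a a a a a a a A A A A  =>  a a a a a a a a a a a a a A A A   (applied A -> a)
  Step 29: a a a a a a a a a a a a a A A A  =>  a a a a a a a a a a a a a A A A A   (applied A -> A A)
  Step 30: a a a a a a a a a a a a a A A A A  =>  a a a a a a a a a a a a a a A A A   (applied A -> a)
  Step 31: a a a a a a a a a a a a a a A A A  =>  a a a a a a a a a a a a a a a A A   (applied A -> a)
  Step 32: a a a a a a a a a a a a a a a A A  =>  a a a a a a a a a a a a a a a a A   (applied A -> a)
  Step 33: a a a a a a a a a a a a a a a a A  =>  a a a a a a a a a a a a a a a a a   (applied A -> a)
Final yield: a a a a a a a a a a a a a a a a a
Total rewrite steps: 33

33


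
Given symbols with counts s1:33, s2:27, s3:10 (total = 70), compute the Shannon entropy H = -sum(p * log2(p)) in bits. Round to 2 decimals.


Computing entropy H = -sum(p_i * log2(p_i)):
  s1: p = 33/70 = 0.4714, -p*log2(p) = 0.5114
  s2: p = 27/70 = 0.3857, -p*log2(p) = 0.5301
  s3: p = 10/70 = 0.1429, -p*log2(p) = 0.4011
H = sum of terms = 1.4426
Rounded to 2 decimals: 1.44

1.44


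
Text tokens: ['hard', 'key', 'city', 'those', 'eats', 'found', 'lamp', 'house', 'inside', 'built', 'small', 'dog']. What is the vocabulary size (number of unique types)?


Listing all tokens and tracking unique types:
  Token 1: 'hard' -> NEW (unique so far: 1)
  Token 2: 'key' -> NEW (unique so far: 2)
  Token 3: 'city' -> NEW (unique so far: 3)
  Token 4: 'those' -> NEW (unique so far: 4)
  Token 5: 'eats' -> NEW (unique so far: 5)
  Token 6: 'found' -> NEW (unique so far: 6)
  Token 7: 'lamp' -> NEW (unique so far: 7)
  Token 8: 'house' -> NEW (unique so far: 8)
  Token 9: 'inside' -> NEW (unique so far: 9)
  Token 10: 'built' -> NEW (unique so far: 10)
  Token 11: 'small' -> NEW (unique so far: 11)
  Token 12: 'dog' -> NEW (unique so far: 12)
Unique types: ('built', 'city', 'dog', 'eats', 'found', 'hard', 'house', 'inside', 'key', 'lamp', 'small', 'those')
Vocabulary size: 12

12


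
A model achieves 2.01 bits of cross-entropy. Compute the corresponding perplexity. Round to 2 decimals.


Perplexity formula: PP = 2^H
H = 2.01
PP = 2^2.01
Decompose: 2^2.01 = 2^2 * 2^0.01
2^2 = 4, 2^0.01 ~ 1.0069556
PP ~ 4 * 1.0069556 = 4.0278224
Rounded to 2 decimals: 4.03

4.03


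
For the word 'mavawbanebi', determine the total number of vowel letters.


Scanning each character of 'mavawbanebi':
  Position 1: 'm' -> consonant (running count: 0)
  Position 2: 'a' -> vowel (running count: 1)
  Position 3: 'v' -> consonant (running count: 1)
  Position 4: 'a' -> vowel (running count: 2)
  Position 5: 'w' -> consonant (running count: 2)
  Position 6: 'b' -> consonant (running count: 2)
  Position 7: 'a' -> vowel (running count: 3)
  Position 8: 'n' -> consonant (running count: 3)
  Position 9: 'e' -> vowel (running count: 4)
  Position 10: 'b' -> consonant (running count: 4)
  Position 11: 'i' -> vowel (running count: 5)
Total vowels: 5

5


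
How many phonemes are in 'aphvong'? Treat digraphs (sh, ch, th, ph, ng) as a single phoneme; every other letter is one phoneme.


Parsing 'aphvong' greedily, digraphs first:
  'a' -> vowel phoneme (phonemes so far: 1)
  'ph' -> digraph (1 consonant phoneme) (phonemes so far: 2)
  'v' -> consonant phoneme (phonemes so far: 3)
  'o' -> vowel phoneme (phonemes so far: 4)
  'ng' -> digraph (1 consonant phoneme) (phonemes so far: 5)
Total phonemes: 5

5


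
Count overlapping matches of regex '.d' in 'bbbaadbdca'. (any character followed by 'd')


Pattern: .d means any character followed by 'd'.
Scanning 'bbbaadbdca' position-by-position:
  Pos 0: window 'bb' -> no
  Pos 1: window 'bb' -> no
  Pos 2: window 'ba' -> no
  Pos 3: window 'aa' -> no
  Pos 4: window 'ad' -> MATCH
  Pos 5: window 'db' -> no
  Pos 6: window 'bd' -> MATCH
  Pos 7: window 'dc' -> no
  Pos 8: window 'ca' -> no
  Pos 9: window 'a' -> no
Total matches: 2

2


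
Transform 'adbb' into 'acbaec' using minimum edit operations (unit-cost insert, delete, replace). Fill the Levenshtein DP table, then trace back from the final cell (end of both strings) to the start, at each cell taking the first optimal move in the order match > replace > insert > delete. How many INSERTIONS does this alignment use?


Edit distance = 4. Backtracking from cell (4, 6) with preference match > replace > insert > delete,
then listing the resulting alignment 'adbb' -> 'acbaec' left to right:
  Step 1: keep 'a'
  Step 2: replace d->c
  Step 3: keep 'b'
  Step 4: insert 'a' [insertion #1]
  Step 5: insert 'e' [insertion #2]
  Step 6: replace b->c
Total insertions: 2

2


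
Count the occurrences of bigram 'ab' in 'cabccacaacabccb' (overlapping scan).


Scanning 'cabccacaacabccb' for bigram 'ab':
  Position 0: 'ca' -> no
  Position 1: 'ab' -> MATCH
  Position 2: 'bc' -> no
  Position 3: 'cc' -> no
  Position 4: 'ca' -> no
  Position 5: 'ac' -> no
  Position 6: 'ca' -> no
  Position 7: 'aa' -> no
  Position 8: 'ac' -> no
  Position 9: 'ca' -> no
  Position 10: 'ab' -> MATCH
  Position 11: 'bc' -> no
  Position 12: 'cc' -> no
  Position 13: 'cb' -> no
Total matches: 2

2


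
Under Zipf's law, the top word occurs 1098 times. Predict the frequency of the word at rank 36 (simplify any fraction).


Zipf's law: freq(rank) = f1 / rank
f1 = 1098, rank = 36
freq = 1098 / 36
GCD(1098, 36) = 18
Simplified: 61/2

61/2


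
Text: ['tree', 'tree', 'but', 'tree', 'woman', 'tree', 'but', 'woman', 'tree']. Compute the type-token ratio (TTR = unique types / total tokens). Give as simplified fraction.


Tokens: 9
Unique types: ('but', 'tree', 'woman') = 3
TTR = 3/9
Simplify: divide both by 3 -> 1/3
TTR = 1/3

1/3


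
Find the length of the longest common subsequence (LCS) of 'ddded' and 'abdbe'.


DP table for LCS of 'ddded' and 'abdbe':
       a  b  d  b  e
    0  0  0  0  0  0
  d 0  0  0  1  1  1
  d 0  0  0  1  1  1
  d 0  0  0  1  1  1
  e 0  0  0  1  1  2
  d 0  0  0  1  1  2
LCS: 'de'
LCS length = 2

2


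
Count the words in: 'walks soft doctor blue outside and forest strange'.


Counting words by splitting on spaces:
  Word 1: 'walks'
  Word 2: 'soft'
  Word 3: 'doctor'
  Word 4: 'blue'
  Word 5: 'outside'
  Word 6: 'and'
  Word 7: 'forest'
  Word 8: 'strange'
Total words: 8

8


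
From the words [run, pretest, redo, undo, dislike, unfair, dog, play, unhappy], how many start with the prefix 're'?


Checking each word for prefix 're':
  'run' -> no (count: 0)
  'pretest' -> no (count: 0)
  'redo' -> YES, starts with 're' (count: 1)
  'undo' -> no (count: 1)
  'dislike' -> no (count: 1)
  'unfair' -> no (count: 1)
  'dog' -> no (count: 1)
  'play' -> no (count: 1)
  'unhappy' -> no (count: 1)
Total with prefix 're': 1

1


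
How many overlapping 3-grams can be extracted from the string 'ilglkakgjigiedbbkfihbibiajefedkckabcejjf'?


String 'ilglkakgjigiedbbkfihbibiajefedkckabcejjf' has length L = 40.
Number of overlapping n-grams = L - n + 1
Substituting: 40 - 3 + 1 = 38

38


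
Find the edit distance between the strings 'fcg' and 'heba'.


Building DP table for s1='fcg' (len 3) and s2='heba' (len 4):
       h  e  b  a
    0  1  2  3  4
  f 1  1  2  3  4
  c 2  2  2  3  4
  g 3  3  3  3  4
Edit distance = dp[3][4] = 4

4


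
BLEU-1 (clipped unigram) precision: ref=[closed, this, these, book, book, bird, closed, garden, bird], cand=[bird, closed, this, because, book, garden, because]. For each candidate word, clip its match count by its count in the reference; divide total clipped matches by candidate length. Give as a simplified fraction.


Reference word counts: {'bird': 2, 'book': 2, 'closed': 2, 'garden': 1, 'these': 1, 'this': 1}
Checking each candidate word (with clipping):
  'bird' -> in reference (ref count 2, used 1/2) -> match (matches: 1)
  'closed' -> in reference (ref count 2, used 1/2) -> match (matches: 2)
  'this' -> in reference (ref count 1, used 1/1) -> match (matches: 3)
  'because' -> not in reference -> no match (matches: 3)
  'book' -> in reference (ref count 2, used 1/2) -> match (matches: 4)
  'garden' -> in reference (ref count 1, used 1/1) -> match (matches: 5)
  'because' -> not in reference -> no match (matches: 5)
Clipped matches: 5, Candidate length: 7
Precision = 5/7

5/7
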